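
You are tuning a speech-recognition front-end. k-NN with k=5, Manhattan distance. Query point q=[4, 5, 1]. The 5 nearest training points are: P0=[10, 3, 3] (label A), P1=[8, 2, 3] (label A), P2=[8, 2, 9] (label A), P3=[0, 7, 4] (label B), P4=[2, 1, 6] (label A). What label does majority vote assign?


d(q,P0) = 10  (label A)
d(q,P1) = 9  (label A)
d(q,P2) = 15  (label A)
d(q,P3) = 9  (label B)
d(q,P4) = 11  (label A)
Votes: A=4, B=1
Majority → A

A


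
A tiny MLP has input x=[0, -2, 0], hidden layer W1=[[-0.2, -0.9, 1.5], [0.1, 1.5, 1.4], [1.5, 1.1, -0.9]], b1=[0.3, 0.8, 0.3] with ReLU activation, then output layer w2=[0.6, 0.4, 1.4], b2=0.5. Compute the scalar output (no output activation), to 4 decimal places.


z1[0] = (-0.2)·(0) + (-0.9)·(-2) + (1.5)·(0) + 0.3 = 2.1
z1[1] = (0.1)·(0) + (1.5)·(-2) + (1.4)·(0) + 0.8 = -2.2
z1[2] = (1.5)·(0) + (1.1)·(-2) + (-0.9)·(0) + 0.3 = -1.9
h = ReLU(z1) = [2.1, 0.0, 0.0]
output = (0.6)·(2.1) + (0.4)·(0.0) + (1.4)·(0.0) + 0.5 = 1.76

1.76


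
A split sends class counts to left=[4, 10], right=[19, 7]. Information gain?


Parent = [23, 17], H_parent = 0.9837
H_left = 0.8631 (n=14), H_right = 0.8404 (n=26)
H_children = (14/40)·0.8631 + (26/40)·0.8404 = 0.8483
IG = 0.9837 - 0.8483 = 0.1354

0.1354


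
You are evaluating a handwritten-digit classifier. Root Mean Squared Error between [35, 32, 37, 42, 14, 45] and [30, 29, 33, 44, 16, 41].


MSE = 74/6 = 12.3333
RMSE = √(74/6) = 3.5119

3.5119


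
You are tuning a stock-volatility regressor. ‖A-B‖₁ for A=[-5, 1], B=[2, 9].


d = |-5-2| + |1-9|
  = 7 + 8
  = 15

15


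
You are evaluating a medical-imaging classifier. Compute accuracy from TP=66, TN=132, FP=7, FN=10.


Accuracy = (TP+TN)/(TP+TN+FP+FN)
= (66+132)/(215)
= 198/215 = 92.09%

92.09%


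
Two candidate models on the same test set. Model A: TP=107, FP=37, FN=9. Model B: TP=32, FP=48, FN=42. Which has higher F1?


Model A: P=107/144=0.7431, R=107/116=0.9224, F1=2PR/(P+R)=2TP/(2TP+FP+FN)=214/260=0.8231
Model B: P=32/80=0.4, R=32/74=0.4324, F1=2PR/(P+R)=2TP/(2TP+FP+FN)=64/154=0.4156
0.8231 > 0.4156 → Model A

Model A


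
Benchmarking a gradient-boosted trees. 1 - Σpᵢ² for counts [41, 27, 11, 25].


Probabilities: [41/104, 27/104, 11/104, 25/104] ≈ [0.3942, 0.2596, 0.1058, 0.2404]
Σpᵢ² = (1681 + 729 + 121 + 625)/104² = 3156/10816
Gini = 1 - Σpᵢ² = 1 - 3156/10816 = 0.7082

0.7082


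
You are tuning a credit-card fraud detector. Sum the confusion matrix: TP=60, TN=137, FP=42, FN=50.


Total = TP + TN + FP + FN
= 60 + 137 + 42 + 50
= 289
(Predicted positive: 102, predicted negative: 187)

289


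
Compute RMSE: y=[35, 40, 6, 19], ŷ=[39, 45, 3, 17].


MSE = 54/4 = 13.5
RMSE = √(54/4) = 3.6742

3.6742


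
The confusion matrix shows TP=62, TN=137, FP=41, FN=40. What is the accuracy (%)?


Accuracy = (TP+TN)/(TP+TN+FP+FN)
= (62+137)/(280)
= 199/280 = 71.07%

71.07%


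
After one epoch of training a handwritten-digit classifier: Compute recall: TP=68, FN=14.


Recall = TP/(TP+FN)
= 68/(68+14)
= 68/82 = 82.93%

82.93%


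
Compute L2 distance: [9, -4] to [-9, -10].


d = √((9+ 9)² + (-4+ 10)²)
  = √(324 + 36)
  = √360 = 18.9737

18.9737


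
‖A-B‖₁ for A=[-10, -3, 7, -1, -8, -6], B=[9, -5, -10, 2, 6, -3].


d = |-10-9| + |-3+ 5| + |7+ 10| + |-1-2| + |-8-6| + |-6+ 3|
  = 19 + 2 + 17 + 3 + 14 + 3
  = 58

58


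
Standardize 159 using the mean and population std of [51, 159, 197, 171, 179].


μ = 151.4, σ = 51.6976
z = (159 - 151.4)/51.6976 = 0.147

0.147


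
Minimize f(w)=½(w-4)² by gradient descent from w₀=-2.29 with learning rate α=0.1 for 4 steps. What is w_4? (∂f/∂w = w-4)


step 1: grad = -2.29-4 = -6.29; w = -2.29 - 0.1·(-6.29) = -1.661
step 2: grad = -1.661-4 = -5.661; w = -1.661 - 0.1·(-5.661) = -1.0949
step 3: grad = -1.0949-4 = -5.0949; w = -1.0949 - 0.1·(-5.0949) = -0.58541
step 4: grad = -0.58541-4 = -4.58541; w = -0.58541 - 0.1·(-4.58541) = -0.126869

-0.126869


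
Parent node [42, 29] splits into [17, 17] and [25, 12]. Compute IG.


Parent = [42, 29], H_parent = 0.9757
H_left = 1 (n=34), H_right = 0.909 (n=37)
H_children = (34/71)·1 + (37/71)·0.909 = 0.9526
IG = 0.9757 - 0.9526 = 0.0231

0.0231


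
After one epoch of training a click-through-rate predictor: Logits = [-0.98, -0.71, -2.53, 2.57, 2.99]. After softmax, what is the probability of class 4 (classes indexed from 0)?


Exponentials: e^-0.98=0.3753, e^-0.71=0.4916, e^-2.53=0.0797, e^2.57=13.0658, e^2.99=19.8857
Sum = 33.8981
Softmax = [0.0111, 0.0145, 0.0023, 0.3854, 0.5866]
p[4] = 19.8857/33.8981 = 0.5866

0.5866


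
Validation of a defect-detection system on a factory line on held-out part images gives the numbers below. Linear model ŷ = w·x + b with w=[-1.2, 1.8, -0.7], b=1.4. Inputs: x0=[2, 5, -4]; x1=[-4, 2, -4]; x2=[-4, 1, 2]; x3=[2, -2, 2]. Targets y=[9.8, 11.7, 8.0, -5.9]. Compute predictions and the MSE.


ŷ0 = (-1.2)·(2) + (1.8)·(5) + (-0.7)·(-4) + 1.4 = 10.8
ŷ1 = (-1.2)·(-4) + (1.8)·(2) + (-0.7)·(-4) + 1.4 = 12.6
ŷ2 = (-1.2)·(-4) + (1.8)·(1) + (-0.7)·(2) + 1.4 = 6.6
ŷ3 = (-1.2)·(2) + (1.8)·(-2) + (-0.7)·(2) + 1.4 = -6.0
errors² = [1.0, 0.81, 1.96, 0.01]
MSE = 3.7800/4 = 0.945

0.945


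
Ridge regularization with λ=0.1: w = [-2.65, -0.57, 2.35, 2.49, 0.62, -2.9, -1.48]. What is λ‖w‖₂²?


‖w‖₂² = (-2.65)² + (-0.57)² + (2.35)² + (2.49)² + (0.62)² + (-2.9)² + (-1.48)²
     = 7.0225 + 0.3249 + 5.5225 + 6.2001 + 0.3844 + 8.41 + 2.1904
     = 30.0548
λ·‖w‖₂² = 0.1·30.0548 = 3.00548

3.00548


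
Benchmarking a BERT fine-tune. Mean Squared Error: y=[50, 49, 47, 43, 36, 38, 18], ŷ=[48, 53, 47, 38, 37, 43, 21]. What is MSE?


Squared errors: (50-48)²=4, (49-53)²=16, (47-47)²=0, (43-38)²=25, (36-37)²=1, (38-43)²=25, (18-21)²=9
Sum = 80
MSE = 80/7 = 80/7

80/7


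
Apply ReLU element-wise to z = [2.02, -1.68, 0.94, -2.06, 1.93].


ReLU(2.02) = max(0, 2.02) = 2.02
ReLU(-1.68) = max(0, -1.68) = 0.0
ReLU(0.94) = max(0, 0.94) = 0.94
ReLU(-2.06) = max(0, -2.06) = 0.0
ReLU(1.93) = max(0, 1.93) = 1.93
result = [2.02, 0.0, 0.94, 0.0, 1.93]

[2.02, 0.0, 0.94, 0.0, 1.93]


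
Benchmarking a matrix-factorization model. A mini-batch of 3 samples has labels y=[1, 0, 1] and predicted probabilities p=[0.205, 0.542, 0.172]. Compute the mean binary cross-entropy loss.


L[0] = -ln(0.205) = 1.5847
L[1] = -ln(1-0.542) = -ln(0.458) = 0.7809
L[2] = -ln(0.172) = 1.7603
mean = (1.5847 + 0.7809 + 1.7603)/3 = 1.3753

1.3753


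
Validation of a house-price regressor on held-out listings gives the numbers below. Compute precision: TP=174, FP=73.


Precision = TP/(TP+FP)
= 174/(174+73)
= 174/247 = 70.45%

70.45%


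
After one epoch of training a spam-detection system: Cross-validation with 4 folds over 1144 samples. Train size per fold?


Fold size = 1144/4 = 286
Training per fold = 1144 - 286 = 858

858


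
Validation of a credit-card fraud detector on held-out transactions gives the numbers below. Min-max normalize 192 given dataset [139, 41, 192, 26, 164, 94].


min=26, max=192
(192-26)/(192-26) = 166/166 = 1.0

1.0


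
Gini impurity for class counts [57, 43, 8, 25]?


Probabilities: [57/133, 43/133, 8/133, 25/133] ≈ [0.4286, 0.3233, 0.0602, 0.188]
Σpᵢ² = (3249 + 1849 + 64 + 625)/133² = 5787/17689
Gini = 1 - Σpᵢ² = 1 - 5787/17689 = 0.6728

0.6728


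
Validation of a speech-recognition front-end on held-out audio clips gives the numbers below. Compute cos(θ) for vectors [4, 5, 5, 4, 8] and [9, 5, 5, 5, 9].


A·B = 4·9 + 5·5 + 5·5 + 4·5 + 8·9 = 178
‖A‖ = √146 = 12.083, ‖B‖ = √237 = 15.3948
cos = 178/(√146·√237) = 178/√34602 = 0.9569

0.9569


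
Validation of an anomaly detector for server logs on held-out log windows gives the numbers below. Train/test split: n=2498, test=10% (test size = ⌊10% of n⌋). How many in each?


Test = ⌊2498·10/100⌋ = 249
Train = 2498 - 249 = 2249

Train: 2249, Test: 249


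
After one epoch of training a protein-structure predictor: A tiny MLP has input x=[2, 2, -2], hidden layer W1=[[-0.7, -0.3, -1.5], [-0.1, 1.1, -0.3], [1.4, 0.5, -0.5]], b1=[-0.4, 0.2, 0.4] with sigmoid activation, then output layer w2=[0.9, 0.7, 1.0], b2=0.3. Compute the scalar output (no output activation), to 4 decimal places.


z1[0] = (-0.7)·(2) + (-0.3)·(2) + (-1.5)·(-2) - 0.4 = 0.6
z1[1] = (-0.1)·(2) + (1.1)·(2) + (-0.3)·(-2) + 0.2 = 2.8
z1[2] = (1.4)·(2) + (0.5)·(2) + (-0.5)·(-2) + 0.4 = 5.2
h = sigmoid(z1) = [0.6457, 0.9427, 0.9945]
output = (0.9)·(0.6457) + (0.7)·(0.9427) + (1.0)·(0.9945) + 0.3 = 2.5355

2.5355


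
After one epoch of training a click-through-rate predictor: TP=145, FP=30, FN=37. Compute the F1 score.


Precision = 145/175 = 0.8286
Recall = 145/182 = 0.7967
F1 = 2·P·R/(P+R) = 2·TP/(2·TP+FP+FN) = 290/(290+30+37) = 290/357 = 0.8123

0.8123


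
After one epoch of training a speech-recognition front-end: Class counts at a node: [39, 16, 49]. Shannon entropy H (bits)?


Probabilities: [39/104, 16/104, 49/104] ≈ [0.375, 0.1538, 0.4712]
H = -((39/104)·log₂(39/104) + (16/104)·log₂(16/104) + (49/104)·log₂(49/104))
  = 1.4576 bits

1.4576 bits


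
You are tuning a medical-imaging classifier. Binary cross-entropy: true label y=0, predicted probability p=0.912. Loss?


BCE = -[y·ln(p) + (1-y)·ln(1-p)]
= -0 - 1·ln(1-0.912)
= -ln(0.088) = 2.4304

2.4304


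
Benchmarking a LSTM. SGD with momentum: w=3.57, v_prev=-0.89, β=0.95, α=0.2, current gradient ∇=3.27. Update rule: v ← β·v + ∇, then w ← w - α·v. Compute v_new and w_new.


v_new = 0.95·-0.89 + 3.27 = -0.8455 + 3.27 = 2.4245
w_new = 3.57 - 0.2·2.4245 = 3.57 - 0.4849 = 3.0851

v_new=2.4245, w_new=3.0851


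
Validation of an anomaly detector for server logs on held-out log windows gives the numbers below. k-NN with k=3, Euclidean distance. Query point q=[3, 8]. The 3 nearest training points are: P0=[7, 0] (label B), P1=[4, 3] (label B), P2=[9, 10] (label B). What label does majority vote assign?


d(q,P0) = 8.9443  (label B)
d(q,P1) = 5.099  (label B)
d(q,P2) = 6.3246  (label B)
Votes: A=0, B=3
Majority → B

B


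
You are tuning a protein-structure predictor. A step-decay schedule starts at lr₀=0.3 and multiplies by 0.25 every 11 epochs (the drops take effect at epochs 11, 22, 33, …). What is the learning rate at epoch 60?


n_drops = ⌊60/11⌋ = 5
lr = 0.3·0.25^5 = 0.3·0.0009765625 = 0.00029296875

0.00029296875


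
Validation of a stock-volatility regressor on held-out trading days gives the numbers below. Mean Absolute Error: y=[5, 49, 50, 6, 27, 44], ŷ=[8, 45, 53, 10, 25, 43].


Absolute errors: |5-8|=3, |49-45|=4, |50-53|=3, |6-10|=4, |27-25|=2, |44-43|=1
Sum = 17
MAE = 17/6 = 17/6

17/6


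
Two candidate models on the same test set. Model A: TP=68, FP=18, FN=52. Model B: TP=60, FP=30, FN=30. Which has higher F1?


Model A: P=68/86=0.7907, R=68/120=0.5667, F1=2PR/(P+R)=2TP/(2TP+FP+FN)=136/206=0.6602
Model B: P=60/90=0.6667, R=60/90=0.6667, F1=2PR/(P+R)=2TP/(2TP+FP+FN)=120/180=0.6667
0.6602 < 0.6667 → Model B

Model B


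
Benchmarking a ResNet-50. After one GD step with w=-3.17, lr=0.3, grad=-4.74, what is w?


w_new = w - α·∇
= -3.17 - 0.3·-4.74
= -3.17 + 1.422
= -1.748

-1.748


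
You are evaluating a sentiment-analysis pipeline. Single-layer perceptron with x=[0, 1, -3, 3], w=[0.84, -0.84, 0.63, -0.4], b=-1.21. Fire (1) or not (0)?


z = (0)·(0.84) + (1)·(-0.84) + (-3)·(0.63) + (3)·(-0.4) - 1.21
  = -5.14
step(z) = 0 (z<0)

0


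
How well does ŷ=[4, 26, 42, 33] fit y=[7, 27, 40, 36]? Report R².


ȳ = 27.5
SS_res = Σ(y-ŷ)² = 23
SS_tot = Σ(y-ȳ)² = 649
R² = 1 - SS_res/SS_tot = 1 - 0.0354 = 0.9646

0.9646


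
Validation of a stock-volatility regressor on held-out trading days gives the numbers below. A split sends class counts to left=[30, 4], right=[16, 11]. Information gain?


Parent = [46, 15], H_parent = 0.8047
H_left = 0.5226 (n=34), H_right = 0.9751 (n=27)
H_children = (34/61)·0.5226 + (27/61)·0.9751 = 0.7229
IG = 0.8047 - 0.7229 = 0.0818

0.0818


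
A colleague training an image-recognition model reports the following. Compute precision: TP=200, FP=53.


Precision = TP/(TP+FP)
= 200/(200+53)
= 200/253 = 79.05%

79.05%


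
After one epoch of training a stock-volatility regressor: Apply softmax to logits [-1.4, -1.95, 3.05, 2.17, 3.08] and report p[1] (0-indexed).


Exponentials: e^-1.4=0.2466, e^-1.95=0.1423, e^3.05=21.1153, e^2.17=8.7583, e^3.08=21.7584
Sum = 52.0209
Softmax = [0.0047, 0.0027, 0.4059, 0.1684, 0.4183]
p[1] = 0.1423/52.0209 = 0.0027

0.0027


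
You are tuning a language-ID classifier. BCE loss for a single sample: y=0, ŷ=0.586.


BCE = -[y·ln(p) + (1-y)·ln(1-p)]
= -0 - 1·ln(1-0.586)
= -ln(0.414) = 0.8819

0.8819


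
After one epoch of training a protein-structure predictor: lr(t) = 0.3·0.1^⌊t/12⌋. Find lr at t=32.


n_drops = ⌊32/12⌋ = 2
lr = 0.3·0.1^2 = 0.3·0.01 = 0.003

0.003


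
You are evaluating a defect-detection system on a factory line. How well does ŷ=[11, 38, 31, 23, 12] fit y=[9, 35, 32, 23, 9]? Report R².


ȳ = 21.6
SS_res = Σ(y-ŷ)² = 23
SS_tot = Σ(y-ȳ)² = 607.2
R² = 1 - SS_res/SS_tot = 1 - 0.0379 = 0.9621

0.9621


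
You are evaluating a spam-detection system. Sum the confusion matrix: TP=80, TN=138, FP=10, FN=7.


Total = TP + TN + FP + FN
= 80 + 138 + 10 + 7
= 235
(Predicted positive: 90, predicted negative: 145)

235


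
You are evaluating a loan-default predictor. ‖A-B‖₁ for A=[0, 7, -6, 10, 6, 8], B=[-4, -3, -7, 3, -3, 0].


d = |0+ 4| + |7+ 3| + |-6+ 7| + |10-3| + |6+ 3| + |8-0|
  = 4 + 10 + 1 + 7 + 9 + 8
  = 39

39


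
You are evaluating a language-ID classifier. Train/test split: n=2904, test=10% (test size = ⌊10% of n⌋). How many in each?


Test = ⌊2904·10/100⌋ = 290
Train = 2904 - 290 = 2614

Train: 2614, Test: 290


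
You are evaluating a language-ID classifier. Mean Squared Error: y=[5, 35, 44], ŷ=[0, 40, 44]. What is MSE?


Squared errors: (5-0)²=25, (35-40)²=25, (44-44)²=0
Sum = 50
MSE = 50/3 = 50/3

50/3


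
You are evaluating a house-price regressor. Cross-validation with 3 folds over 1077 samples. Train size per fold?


Fold size = 1077/3 = 359
Training per fold = 1077 - 359 = 718

718


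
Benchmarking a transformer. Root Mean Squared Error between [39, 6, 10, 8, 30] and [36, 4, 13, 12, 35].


MSE = 63/5 = 12.6
RMSE = √(63/5) = 3.5496

3.5496


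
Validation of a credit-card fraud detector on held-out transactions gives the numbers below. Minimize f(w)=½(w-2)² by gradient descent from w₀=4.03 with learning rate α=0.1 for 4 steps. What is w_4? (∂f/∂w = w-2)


step 1: grad = 4.03-2 = 2.03; w = 4.03 - 0.1·(2.03) = 3.827
step 2: grad = 3.827-2 = 1.827; w = 3.827 - 0.1·(1.827) = 3.6443
step 3: grad = 3.6443-2 = 1.6443; w = 3.6443 - 0.1·(1.6443) = 3.47987
step 4: grad = 3.47987-2 = 1.47987; w = 3.47987 - 0.1·(1.47987) = 3.331883

3.331883


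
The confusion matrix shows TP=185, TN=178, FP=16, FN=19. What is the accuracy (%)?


Accuracy = (TP+TN)/(TP+TN+FP+FN)
= (185+178)/(398)
= 363/398 = 91.21%

91.21%


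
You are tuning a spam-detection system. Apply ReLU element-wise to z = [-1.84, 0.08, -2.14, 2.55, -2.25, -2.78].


ReLU(-1.84) = max(0, -1.84) = 0.0
ReLU(0.08) = max(0, 0.08) = 0.08
ReLU(-2.14) = max(0, -2.14) = 0.0
ReLU(2.55) = max(0, 2.55) = 2.55
ReLU(-2.25) = max(0, -2.25) = 0.0
ReLU(-2.78) = max(0, -2.78) = 0.0
result = [0.0, 0.08, 0.0, 2.55, 0.0, 0.0]

[0.0, 0.08, 0.0, 2.55, 0.0, 0.0]


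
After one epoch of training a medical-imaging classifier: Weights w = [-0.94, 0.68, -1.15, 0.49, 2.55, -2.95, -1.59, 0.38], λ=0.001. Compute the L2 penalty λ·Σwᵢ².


‖w‖₂² = (-0.94)² + (0.68)² + (-1.15)² + (0.49)² + (2.55)² + (-2.95)² + (-1.59)² + (0.38)²
     = 0.8836 + 0.4624 + 1.3225 + 0.2401 + 6.5025 + 8.7025 + 2.5281 + 0.1444
     = 20.7861
λ·‖w‖₂² = 0.001·20.7861 = 0.020786

0.020786


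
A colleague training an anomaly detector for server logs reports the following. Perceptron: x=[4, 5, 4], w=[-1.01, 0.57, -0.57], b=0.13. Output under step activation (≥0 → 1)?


z = (4)·(-1.01) + (5)·(0.57) + (4)·(-0.57) + 0.13
  = -3.34
step(z) = 0 (z<0)

0


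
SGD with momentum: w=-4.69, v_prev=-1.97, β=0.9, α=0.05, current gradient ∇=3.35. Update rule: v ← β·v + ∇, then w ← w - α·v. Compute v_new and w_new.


v_new = 0.9·-1.97 + 3.35 = -1.773 + 3.35 = 1.577
w_new = -4.69 - 0.05·1.577 = -4.69 - 0.07885 = -4.76885

v_new=1.577, w_new=-4.76885


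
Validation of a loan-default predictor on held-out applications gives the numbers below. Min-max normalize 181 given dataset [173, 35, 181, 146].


min=35, max=181
(181-35)/(181-35) = 146/146 = 1.0

1.0


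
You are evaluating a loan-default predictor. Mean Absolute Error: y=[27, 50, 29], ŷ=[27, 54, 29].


Absolute errors: |27-27|=0, |50-54|=4, |29-29|=0
Sum = 4
MAE = 4/3 = 4/3

4/3


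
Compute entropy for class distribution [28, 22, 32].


Probabilities: [28/82, 22/82, 32/82] ≈ [0.3415, 0.2683, 0.3902]
H = -((28/82)·log₂(28/82) + (22/82)·log₂(22/82) + (32/82)·log₂(32/82))
  = 1.5684 bits

1.5684 bits


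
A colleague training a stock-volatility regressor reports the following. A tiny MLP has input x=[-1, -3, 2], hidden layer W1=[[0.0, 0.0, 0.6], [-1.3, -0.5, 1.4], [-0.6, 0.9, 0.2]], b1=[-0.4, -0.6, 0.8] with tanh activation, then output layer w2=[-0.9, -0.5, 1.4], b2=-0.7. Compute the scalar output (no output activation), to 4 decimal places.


z1[0] = (0.0)·(-1) + (0.0)·(-3) + (0.6)·(2) - 0.4 = 0.8
z1[1] = (-1.3)·(-1) + (-0.5)·(-3) + (1.4)·(2) - 0.6 = 5.0
z1[2] = (-0.6)·(-1) + (0.9)·(-3) + (0.2)·(2) + 0.8 = -0.9
h = tanh(z1) = [0.664, 0.9999, -0.7163]
output = (-0.9)·(0.664) + (-0.5)·(0.9999) + (1.4)·(-0.7163) - 0.7 = -2.8004

-2.8004


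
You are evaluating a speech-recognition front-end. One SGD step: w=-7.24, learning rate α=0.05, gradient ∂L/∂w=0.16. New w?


w_new = w - α·∇
= -7.24 - 0.05·0.16
= -7.24 - 0.008
= -7.248

-7.248


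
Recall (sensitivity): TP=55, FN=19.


Recall = TP/(TP+FN)
= 55/(55+19)
= 55/74 = 74.32%

74.32%


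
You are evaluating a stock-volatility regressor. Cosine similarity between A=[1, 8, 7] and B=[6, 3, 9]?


A·B = 1·6 + 8·3 + 7·9 = 93
‖A‖ = √114 = 10.6771, ‖B‖ = √126 = 11.225
cos = 93/(√114·√126) = 93/√14364 = 0.776

0.776


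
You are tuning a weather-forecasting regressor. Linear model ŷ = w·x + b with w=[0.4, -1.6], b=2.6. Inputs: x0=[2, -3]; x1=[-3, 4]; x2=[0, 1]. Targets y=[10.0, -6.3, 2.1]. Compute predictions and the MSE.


ŷ0 = (0.4)·(2) + (-1.6)·(-3) + 2.6 = 8.2
ŷ1 = (0.4)·(-3) + (-1.6)·(4) + 2.6 = -5.0
ŷ2 = (0.4)·(0) + (-1.6)·(1) + 2.6 = 1.0
errors² = [3.24, 1.69, 1.21]
MSE = 6.1400/3 = 2.0467

2.0467


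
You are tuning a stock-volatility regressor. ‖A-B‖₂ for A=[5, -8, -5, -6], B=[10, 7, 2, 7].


d = √((5-10)² + (-8-7)² + (-5-2)² + (-6-7)²)
  = √(25 + 225 + 49 + 169)
  = √468 = 21.6333

21.6333


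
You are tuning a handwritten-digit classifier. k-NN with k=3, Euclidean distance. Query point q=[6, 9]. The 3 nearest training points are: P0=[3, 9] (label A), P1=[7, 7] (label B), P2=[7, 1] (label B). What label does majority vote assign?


d(q,P0) = 3.0  (label A)
d(q,P1) = 2.2361  (label B)
d(q,P2) = 8.0623  (label B)
Votes: A=1, B=2
Majority → B

B


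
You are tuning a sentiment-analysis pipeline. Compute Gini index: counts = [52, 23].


Probabilities: [52/75, 23/75] ≈ [0.6933, 0.3067]
Σpᵢ² = (2704 + 529)/75² = 3233/5625
Gini = 1 - Σpᵢ² = 1 - 3233/5625 = 0.4252

0.4252


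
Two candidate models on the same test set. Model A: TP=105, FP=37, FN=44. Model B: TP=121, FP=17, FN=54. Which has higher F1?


Model A: P=105/142=0.7394, R=105/149=0.7047, F1=2PR/(P+R)=2TP/(2TP+FP+FN)=210/291=0.7216
Model B: P=121/138=0.8768, R=121/175=0.6914, F1=2PR/(P+R)=2TP/(2TP+FP+FN)=242/313=0.7732
0.7216 < 0.7732 → Model B

Model B


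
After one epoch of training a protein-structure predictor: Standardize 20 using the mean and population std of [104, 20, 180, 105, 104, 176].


μ = 114.8333, σ = 53.7166
z = (20 - 114.8333)/53.7166 = -1.7654

-1.7654


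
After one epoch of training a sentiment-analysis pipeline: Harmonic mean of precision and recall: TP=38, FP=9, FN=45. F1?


Precision = 38/47 = 0.8085
Recall = 38/83 = 0.4578
F1 = 2·P·R/(P+R) = 2·TP/(2·TP+FP+FN) = 76/(76+9+45) = 76/130 = 0.5846

0.5846


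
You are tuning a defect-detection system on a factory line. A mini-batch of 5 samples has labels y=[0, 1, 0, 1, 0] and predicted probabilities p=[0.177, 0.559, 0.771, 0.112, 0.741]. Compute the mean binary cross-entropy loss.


L[0] = -ln(1-0.177) = -ln(0.823) = 0.1948
L[1] = -ln(0.559) = 0.5816
L[2] = -ln(1-0.771) = -ln(0.229) = 1.474
L[3] = -ln(0.112) = 2.1893
L[4] = -ln(1-0.741) = -ln(0.259) = 1.3509
mean = (0.1948 + 0.5816 + 1.474 + 2.1893 + 1.3509)/5 = 1.1581

1.1581


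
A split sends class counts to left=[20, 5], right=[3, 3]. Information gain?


Parent = [23, 8], H_parent = 0.8238
H_left = 0.7219 (n=25), H_right = 1 (n=6)
H_children = (25/31)·0.7219 + (6/31)·1 = 0.7757
IG = 0.8238 - 0.7757 = 0.0481

0.0481


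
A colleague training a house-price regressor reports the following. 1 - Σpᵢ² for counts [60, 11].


Probabilities: [60/71, 11/71] ≈ [0.8451, 0.1549]
Σpᵢ² = (3600 + 121)/71² = 3721/5041
Gini = 1 - Σpᵢ² = 1 - 3721/5041 = 0.2619

0.2619


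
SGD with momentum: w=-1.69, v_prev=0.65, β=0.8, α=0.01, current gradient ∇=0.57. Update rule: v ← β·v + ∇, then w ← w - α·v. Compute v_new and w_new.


v_new = 0.8·0.65 + 0.57 = 0.52 + 0.57 = 1.09
w_new = -1.69 - 0.01·1.09 = -1.69 - 0.0109 = -1.7009

v_new=1.09, w_new=-1.7009


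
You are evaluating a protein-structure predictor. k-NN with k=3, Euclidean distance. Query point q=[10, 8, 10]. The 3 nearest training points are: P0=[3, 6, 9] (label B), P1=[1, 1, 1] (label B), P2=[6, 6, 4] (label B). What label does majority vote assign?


d(q,P0) = 7.3485  (label B)
d(q,P1) = 14.5258  (label B)
d(q,P2) = 7.4833  (label B)
Votes: A=0, B=3
Majority → B

B


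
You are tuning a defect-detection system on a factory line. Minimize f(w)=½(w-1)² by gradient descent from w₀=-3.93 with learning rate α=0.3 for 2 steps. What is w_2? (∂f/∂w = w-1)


step 1: grad = -3.93-1 = -4.93; w = -3.93 - 0.3·(-4.93) = -2.451
step 2: grad = -2.451-1 = -3.451; w = -2.451 - 0.3·(-3.451) = -1.4157

-1.4157


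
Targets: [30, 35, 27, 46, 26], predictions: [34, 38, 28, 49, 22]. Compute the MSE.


Squared errors: (30-34)²=16, (35-38)²=9, (27-28)²=1, (46-49)²=9, (26-22)²=16
Sum = 51
MSE = 51/5 = 51/5

51/5


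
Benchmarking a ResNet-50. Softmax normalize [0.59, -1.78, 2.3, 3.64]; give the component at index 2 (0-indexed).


Exponentials: e^0.59=1.804, e^-1.78=0.1686, e^2.3=9.9742, e^3.64=38.0918
Sum = 50.0386
Softmax = [0.0361, 0.0034, 0.1993, 0.7612]
p[2] = 9.9742/50.0386 = 0.1993

0.1993


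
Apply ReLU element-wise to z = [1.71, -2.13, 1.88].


ReLU(1.71) = max(0, 1.71) = 1.71
ReLU(-2.13) = max(0, -2.13) = 0.0
ReLU(1.88) = max(0, 1.88) = 1.88
result = [1.71, 0.0, 1.88]

[1.71, 0.0, 1.88]


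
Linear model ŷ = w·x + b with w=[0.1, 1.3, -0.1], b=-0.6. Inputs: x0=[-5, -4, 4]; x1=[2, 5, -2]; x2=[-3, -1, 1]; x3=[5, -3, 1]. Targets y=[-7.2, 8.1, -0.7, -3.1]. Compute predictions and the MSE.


ŷ0 = (0.1)·(-5) + (1.3)·(-4) + (-0.1)·(4) - 0.6 = -6.7
ŷ1 = (0.1)·(2) + (1.3)·(5) + (-0.1)·(-2) - 0.6 = 6.3
ŷ2 = (0.1)·(-3) + (1.3)·(-1) + (-0.1)·(1) - 0.6 = -2.3
ŷ3 = (0.1)·(5) + (1.3)·(-3) + (-0.1)·(1) - 0.6 = -4.1
errors² = [0.25, 3.24, 2.56, 1.0]
MSE = 7.0500/4 = 1.7625

1.7625


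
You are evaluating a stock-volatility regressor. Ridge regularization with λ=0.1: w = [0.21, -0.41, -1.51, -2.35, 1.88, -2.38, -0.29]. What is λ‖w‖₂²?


‖w‖₂² = (0.21)² + (-0.41)² + (-1.51)² + (-2.35)² + (1.88)² + (-2.38)² + (-0.29)²
     = 0.0441 + 0.1681 + 2.2801 + 5.5225 + 3.5344 + 5.6644 + 0.0841
     = 17.2977
λ·‖w‖₂² = 0.1·17.2977 = 1.72977

1.72977


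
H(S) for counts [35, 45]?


Probabilities: [35/80, 45/80] ≈ [0.4375, 0.5625]
H = -((35/80)·log₂(35/80) + (45/80)·log₂(45/80))
  = 0.9887 bits

0.9887 bits


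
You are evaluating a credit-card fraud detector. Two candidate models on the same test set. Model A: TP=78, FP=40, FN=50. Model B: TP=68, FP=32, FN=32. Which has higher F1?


Model A: P=78/118=0.661, R=78/128=0.6094, F1=2PR/(P+R)=2TP/(2TP+FP+FN)=156/246=0.6341
Model B: P=68/100=0.68, R=68/100=0.68, F1=2PR/(P+R)=2TP/(2TP+FP+FN)=136/200=0.68
0.6341 < 0.68 → Model B

Model B


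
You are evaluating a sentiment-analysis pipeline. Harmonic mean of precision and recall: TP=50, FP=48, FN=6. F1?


Precision = 50/98 = 0.5102
Recall = 50/56 = 0.8929
F1 = 2·P·R/(P+R) = 2·TP/(2·TP+FP+FN) = 100/(100+48+6) = 100/154 = 0.6494

0.6494


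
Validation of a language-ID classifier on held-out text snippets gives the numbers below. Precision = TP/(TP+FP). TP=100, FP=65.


Precision = TP/(TP+FP)
= 100/(100+65)
= 100/165 = 60.61%

60.61%


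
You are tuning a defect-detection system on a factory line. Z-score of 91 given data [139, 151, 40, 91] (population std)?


μ = 105.25, σ = 43.8542
z = (91 - 105.25)/43.8542 = -0.3249

-0.3249


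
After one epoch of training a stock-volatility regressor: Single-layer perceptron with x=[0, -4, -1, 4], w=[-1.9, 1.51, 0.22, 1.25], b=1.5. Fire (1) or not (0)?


z = (0)·(-1.9) + (-4)·(1.51) + (-1)·(0.22) + (4)·(1.25) + 1.5
  = 0.24
step(z) = 1 (z≥0)

1


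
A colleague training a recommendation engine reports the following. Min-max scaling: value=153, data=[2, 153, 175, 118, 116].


min=2, max=175
(153-2)/(175-2) = 151/173 = 0.8728

0.8728


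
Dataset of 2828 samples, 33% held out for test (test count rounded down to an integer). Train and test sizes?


Test = ⌊2828·33/100⌋ = 933
Train = 2828 - 933 = 1895

Train: 1895, Test: 933


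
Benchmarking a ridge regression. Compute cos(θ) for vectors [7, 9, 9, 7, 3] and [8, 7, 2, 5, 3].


A·B = 7·8 + 9·7 + 9·2 + 7·5 + 3·3 = 181
‖A‖ = √269 = 16.4012, ‖B‖ = √151 = 12.2882
cos = 181/(√269·√151) = 181/√40619 = 0.8981

0.8981


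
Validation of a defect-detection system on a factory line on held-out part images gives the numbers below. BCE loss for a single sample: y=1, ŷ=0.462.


BCE = -[y·ln(p) + (1-y)·ln(1-p)]
= -1·ln(0.462) - 0
= -ln(0.462) = 0.7722

0.7722


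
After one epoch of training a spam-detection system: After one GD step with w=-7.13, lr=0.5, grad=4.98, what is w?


w_new = w - α·∇
= -7.13 - 0.5·4.98
= -7.13 - 2.49
= -9.62

-9.62


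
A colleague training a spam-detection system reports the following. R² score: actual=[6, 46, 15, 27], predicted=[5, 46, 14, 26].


ȳ = 23.5
SS_res = Σ(y-ŷ)² = 3
SS_tot = Σ(y-ȳ)² = 897
R² = 1 - SS_res/SS_tot = 1 - 0.0033 = 0.9967

0.9967


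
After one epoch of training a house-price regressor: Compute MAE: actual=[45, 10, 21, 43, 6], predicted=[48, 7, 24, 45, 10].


Absolute errors: |45-48|=3, |10-7|=3, |21-24|=3, |43-45|=2, |6-10|=4
Sum = 15
MAE = 15/5 = 3

3


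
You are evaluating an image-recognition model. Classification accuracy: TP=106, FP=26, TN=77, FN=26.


Accuracy = (TP+TN)/(TP+TN+FP+FN)
= (106+77)/(235)
= 183/235 = 77.87%

77.87%


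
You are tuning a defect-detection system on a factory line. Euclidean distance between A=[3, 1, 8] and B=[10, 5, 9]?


d = √((3-10)² + (1-5)² + (8-9)²)
  = √(49 + 16 + 1)
  = √66 = 8.124

8.124


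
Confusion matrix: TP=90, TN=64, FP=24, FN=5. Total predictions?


Total = TP + TN + FP + FN
= 90 + 64 + 24 + 5
= 183
(Predicted positive: 114, predicted negative: 69)

183


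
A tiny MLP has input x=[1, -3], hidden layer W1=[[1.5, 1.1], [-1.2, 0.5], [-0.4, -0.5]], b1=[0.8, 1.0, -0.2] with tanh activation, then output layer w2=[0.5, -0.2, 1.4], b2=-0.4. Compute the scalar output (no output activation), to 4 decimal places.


z1[0] = (1.5)·(1) + (1.1)·(-3) + 0.8 = -1.0
z1[1] = (-1.2)·(1) + (0.5)·(-3) + 1.0 = -1.7
z1[2] = (-0.4)·(1) + (-0.5)·(-3) - 0.2 = 0.9
h = tanh(z1) = [-0.7616, -0.9354, 0.7163]
output = (0.5)·(-0.7616) + (-0.2)·(-0.9354) + (1.4)·(0.7163) - 0.4 = 0.4091

0.4091


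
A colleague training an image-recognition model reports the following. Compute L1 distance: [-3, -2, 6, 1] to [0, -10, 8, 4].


d = |-3-0| + |-2+ 10| + |6-8| + |1-4|
  = 3 + 8 + 2 + 3
  = 16

16


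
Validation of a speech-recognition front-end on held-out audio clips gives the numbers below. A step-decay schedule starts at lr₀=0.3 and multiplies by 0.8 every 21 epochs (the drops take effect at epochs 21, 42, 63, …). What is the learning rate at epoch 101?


n_drops = ⌊101/21⌋ = 4
lr = 0.3·0.8^4 = 0.3·0.4096 = 0.12288

0.12288


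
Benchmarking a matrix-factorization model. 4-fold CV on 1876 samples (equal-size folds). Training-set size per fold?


Fold size = 1876/4 = 469
Training per fold = 1876 - 469 = 1407

1407


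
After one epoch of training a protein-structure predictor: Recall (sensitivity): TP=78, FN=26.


Recall = TP/(TP+FN)
= 78/(78+26)
= 78/104 = 75.0%

75.0%


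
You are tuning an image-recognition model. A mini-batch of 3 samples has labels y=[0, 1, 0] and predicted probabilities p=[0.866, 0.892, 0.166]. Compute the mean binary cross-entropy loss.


L[0] = -ln(1-0.866) = -ln(0.134) = 2.0099
L[1] = -ln(0.892) = 0.1143
L[2] = -ln(1-0.166) = -ln(0.834) = 0.1815
mean = (2.0099 + 0.1143 + 0.1815)/3 = 0.7686

0.7686


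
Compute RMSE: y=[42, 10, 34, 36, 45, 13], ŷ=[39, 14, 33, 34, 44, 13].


MSE = 31/6 = 5.1667
RMSE = √(31/6) = 2.273

2.273


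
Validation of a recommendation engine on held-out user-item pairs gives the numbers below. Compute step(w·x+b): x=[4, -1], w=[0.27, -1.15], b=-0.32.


z = (4)·(0.27) + (-1)·(-1.15) - 0.32
  = 1.91
step(z) = 1 (z≥0)

1


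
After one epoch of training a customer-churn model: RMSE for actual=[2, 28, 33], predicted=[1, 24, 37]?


MSE = 33/3 = 11
RMSE = √(33/3) = 3.3166

3.3166


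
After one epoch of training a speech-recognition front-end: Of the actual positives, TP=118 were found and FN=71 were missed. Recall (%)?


Recall = TP/(TP+FN)
= 118/(118+71)
= 118/189 = 62.43%

62.43%


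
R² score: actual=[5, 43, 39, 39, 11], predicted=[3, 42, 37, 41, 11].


ȳ = 27.4
SS_res = Σ(y-ŷ)² = 13
SS_tot = Σ(y-ȳ)² = 1283.2
R² = 1 - SS_res/SS_tot = 1 - 0.0101 = 0.9899

0.9899


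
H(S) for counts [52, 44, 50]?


Probabilities: [52/146, 44/146, 50/146] ≈ [0.3562, 0.3014, 0.3425]
H = -((52/146)·log₂(52/146) + (44/146)·log₂(44/146) + (50/146)·log₂(50/146))
  = 1.5814 bits

1.5814 bits


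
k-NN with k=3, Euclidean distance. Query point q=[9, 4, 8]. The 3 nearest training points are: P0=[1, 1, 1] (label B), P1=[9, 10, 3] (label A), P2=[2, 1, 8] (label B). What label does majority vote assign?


d(q,P0) = 11.0454  (label B)
d(q,P1) = 7.8102  (label A)
d(q,P2) = 7.6158  (label B)
Votes: A=1, B=2
Majority → B

B


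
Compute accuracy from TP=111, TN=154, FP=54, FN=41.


Accuracy = (TP+TN)/(TP+TN+FP+FN)
= (111+154)/(360)
= 265/360 = 73.61%

73.61%


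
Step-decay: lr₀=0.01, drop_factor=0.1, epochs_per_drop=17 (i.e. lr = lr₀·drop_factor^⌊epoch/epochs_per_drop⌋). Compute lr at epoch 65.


n_drops = ⌊65/17⌋ = 3
lr = 0.01·0.1^3 = 0.01·0.001 = 0.00001

0.00001


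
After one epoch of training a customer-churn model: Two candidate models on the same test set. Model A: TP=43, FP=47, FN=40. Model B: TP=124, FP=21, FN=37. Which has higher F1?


Model A: P=43/90=0.4778, R=43/83=0.5181, F1=2PR/(P+R)=2TP/(2TP+FP+FN)=86/173=0.4971
Model B: P=124/145=0.8552, R=124/161=0.7702, F1=2PR/(P+R)=2TP/(2TP+FP+FN)=248/306=0.8105
0.4971 < 0.8105 → Model B

Model B


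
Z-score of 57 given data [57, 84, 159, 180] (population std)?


μ = 120, σ = 50.9559
z = (57 - 120)/50.9559 = -1.2364

-1.2364


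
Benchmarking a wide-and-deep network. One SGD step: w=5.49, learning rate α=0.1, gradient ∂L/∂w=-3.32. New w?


w_new = w - α·∇
= 5.49 - 0.1·-3.32
= 5.49 + 0.332
= 5.822

5.822


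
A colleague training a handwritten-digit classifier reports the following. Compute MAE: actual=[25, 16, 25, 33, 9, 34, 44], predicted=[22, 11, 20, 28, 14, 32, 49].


Absolute errors: |25-22|=3, |16-11|=5, |25-20|=5, |33-28|=5, |9-14|=5, |34-32|=2, |44-49|=5
Sum = 30
MAE = 30/7 = 30/7

30/7


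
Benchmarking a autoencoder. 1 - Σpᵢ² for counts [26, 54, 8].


Probabilities: [26/88, 54/88, 8/88] ≈ [0.2955, 0.6136, 0.0909]
Σpᵢ² = (676 + 2916 + 64)/88² = 3656/7744
Gini = 1 - Σpᵢ² = 1 - 3656/7744 = 0.5279

0.5279


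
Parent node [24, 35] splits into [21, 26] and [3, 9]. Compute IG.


Parent = [24, 35], H_parent = 0.9748
H_left = 0.9918 (n=47), H_right = 0.8113 (n=12)
H_children = (47/59)·0.9918 + (12/59)·0.8113 = 0.9551
IG = 0.9748 - 0.9551 = 0.0197

0.0197


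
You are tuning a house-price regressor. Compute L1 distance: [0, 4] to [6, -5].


d = |0-6| + |4+ 5|
  = 6 + 9
  = 15

15


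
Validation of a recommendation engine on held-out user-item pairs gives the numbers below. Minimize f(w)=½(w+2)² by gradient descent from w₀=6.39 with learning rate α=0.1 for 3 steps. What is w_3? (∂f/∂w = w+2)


step 1: grad = 6.39+2 = 8.39; w = 6.39 - 0.1·(8.39) = 5.551
step 2: grad = 5.551+2 = 7.551; w = 5.551 - 0.1·(7.551) = 4.7959
step 3: grad = 4.7959+2 = 6.7959; w = 4.7959 - 0.1·(6.7959) = 4.11631

4.11631


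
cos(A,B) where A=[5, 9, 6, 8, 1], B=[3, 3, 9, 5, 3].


A·B = 5·3 + 9·3 + 6·9 + 8·5 + 1·3 = 139
‖A‖ = √207 = 14.3875, ‖B‖ = √133 = 11.5326
cos = 139/(√207·√133) = 139/√27531 = 0.8377

0.8377


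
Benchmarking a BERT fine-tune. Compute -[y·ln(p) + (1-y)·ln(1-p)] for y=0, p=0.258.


BCE = -[y·ln(p) + (1-y)·ln(1-p)]
= -0 - 1·ln(1-0.258)
= -ln(0.742) = 0.2984

0.2984


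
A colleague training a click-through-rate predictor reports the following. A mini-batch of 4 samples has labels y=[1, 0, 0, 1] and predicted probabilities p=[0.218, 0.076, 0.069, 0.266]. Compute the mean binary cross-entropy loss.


L[0] = -ln(0.218) = 1.5233
L[1] = -ln(1-0.076) = -ln(0.924) = 0.079
L[2] = -ln(1-0.069) = -ln(0.931) = 0.0715
L[3] = -ln(0.266) = 1.3243
mean = (1.5233 + 0.079 + 0.0715 + 1.3243)/4 = 0.7495

0.7495


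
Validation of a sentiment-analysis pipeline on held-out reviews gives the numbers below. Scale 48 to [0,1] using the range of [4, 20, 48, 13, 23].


min=4, max=48
(48-4)/(48-4) = 44/44 = 1.0

1.0


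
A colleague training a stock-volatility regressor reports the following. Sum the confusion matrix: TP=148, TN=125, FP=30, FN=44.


Total = TP + TN + FP + FN
= 148 + 125 + 30 + 44
= 347
(Predicted positive: 178, predicted negative: 169)

347


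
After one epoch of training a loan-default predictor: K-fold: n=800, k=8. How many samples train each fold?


Fold size = 800/8 = 100
Training per fold = 800 - 100 = 700

700


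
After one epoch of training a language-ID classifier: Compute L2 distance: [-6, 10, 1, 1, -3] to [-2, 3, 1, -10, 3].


d = √((-6+ 2)² + (10-3)² + (1-1)² + (1+ 10)² + (-3-3)²)
  = √(16 + 49 + 0 + 121 + 36)
  = √222 = 14.8997

14.8997


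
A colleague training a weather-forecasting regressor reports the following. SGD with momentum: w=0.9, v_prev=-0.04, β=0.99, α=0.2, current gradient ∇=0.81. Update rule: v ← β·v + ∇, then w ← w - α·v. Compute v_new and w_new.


v_new = 0.99·-0.04 + 0.81 = -0.0396 + 0.81 = 0.7704
w_new = 0.9 - 0.2·0.7704 = 0.9 - 0.15408 = 0.74592

v_new=0.7704, w_new=0.74592


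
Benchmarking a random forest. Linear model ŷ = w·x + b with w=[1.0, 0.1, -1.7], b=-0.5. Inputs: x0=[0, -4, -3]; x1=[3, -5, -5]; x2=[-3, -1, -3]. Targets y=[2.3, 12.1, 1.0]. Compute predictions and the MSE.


ŷ0 = (1.0)·(0) + (0.1)·(-4) + (-1.7)·(-3) - 0.5 = 4.2
ŷ1 = (1.0)·(3) + (0.1)·(-5) + (-1.7)·(-5) - 0.5 = 10.5
ŷ2 = (1.0)·(-3) + (0.1)·(-1) + (-1.7)·(-3) - 0.5 = 1.5
errors² = [3.61, 2.56, 0.25]
MSE = 6.4200/3 = 2.14

2.14


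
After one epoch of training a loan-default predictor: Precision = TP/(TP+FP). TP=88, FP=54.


Precision = TP/(TP+FP)
= 88/(88+54)
= 88/142 = 61.97%

61.97%


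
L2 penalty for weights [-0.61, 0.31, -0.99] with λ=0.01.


‖w‖₂² = (-0.61)² + (0.31)² + (-0.99)²
     = 0.3721 + 0.0961 + 0.9801
     = 1.4483
λ·‖w‖₂² = 0.01·1.4483 = 0.014483

0.014483


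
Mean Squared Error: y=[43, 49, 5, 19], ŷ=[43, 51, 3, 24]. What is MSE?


Squared errors: (43-43)²=0, (49-51)²=4, (5-3)²=4, (19-24)²=25
Sum = 33
MSE = 33/4 = 33/4

33/4


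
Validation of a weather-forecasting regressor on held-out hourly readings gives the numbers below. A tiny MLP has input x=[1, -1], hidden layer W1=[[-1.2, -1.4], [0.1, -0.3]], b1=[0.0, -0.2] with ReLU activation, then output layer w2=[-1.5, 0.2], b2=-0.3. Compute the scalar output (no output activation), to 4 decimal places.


z1[0] = (-1.2)·(1) + (-1.4)·(-1) + 0.0 = 0.2
z1[1] = (0.1)·(1) + (-0.3)·(-1) - 0.2 = 0.2
h = ReLU(z1) = [0.2, 0.2]
output = (-1.5)·(0.2) + (0.2)·(0.2) - 0.3 = -0.56

-0.56


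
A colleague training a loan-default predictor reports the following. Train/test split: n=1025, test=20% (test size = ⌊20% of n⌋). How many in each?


Test = ⌊1025·20/100⌋ = 205
Train = 1025 - 205 = 820

Train: 820, Test: 205


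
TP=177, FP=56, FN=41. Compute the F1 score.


Precision = 177/233 = 0.7597
Recall = 177/218 = 0.8119
F1 = 2·P·R/(P+R) = 2·TP/(2·TP+FP+FN) = 354/(354+56+41) = 354/451 = 0.7849

0.7849


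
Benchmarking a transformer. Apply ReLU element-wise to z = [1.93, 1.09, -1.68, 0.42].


ReLU(1.93) = max(0, 1.93) = 1.93
ReLU(1.09) = max(0, 1.09) = 1.09
ReLU(-1.68) = max(0, -1.68) = 0.0
ReLU(0.42) = max(0, 0.42) = 0.42
result = [1.93, 1.09, 0.0, 0.42]

[1.93, 1.09, 0.0, 0.42]


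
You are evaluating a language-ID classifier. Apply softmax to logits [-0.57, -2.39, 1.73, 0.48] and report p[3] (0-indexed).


Exponentials: e^-0.57=0.5655, e^-2.39=0.0916, e^1.73=5.6407, e^0.48=1.6161
Sum = 7.9139
Softmax = [0.0715, 0.0116, 0.7128, 0.2042]
p[3] = 1.6161/7.9139 = 0.2042

0.2042


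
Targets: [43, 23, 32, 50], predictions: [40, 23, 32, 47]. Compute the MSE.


Squared errors: (43-40)²=9, (23-23)²=0, (32-32)²=0, (50-47)²=9
Sum = 18
MSE = 18/4 = 9/2

9/2


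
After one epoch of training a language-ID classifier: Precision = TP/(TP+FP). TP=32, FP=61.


Precision = TP/(TP+FP)
= 32/(32+61)
= 32/93 = 34.41%

34.41%


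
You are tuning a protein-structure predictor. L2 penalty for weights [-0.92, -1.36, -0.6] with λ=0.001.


‖w‖₂² = (-0.92)² + (-1.36)² + (-0.6)²
     = 0.8464 + 1.8496 + 0.36
     = 3.056
λ·‖w‖₂² = 0.001·3.056 = 0.003056

0.003056


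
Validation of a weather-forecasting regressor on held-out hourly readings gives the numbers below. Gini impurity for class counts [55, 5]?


Probabilities: [55/60, 5/60] ≈ [0.9167, 0.0833]
Σpᵢ² = (3025 + 25)/60² = 3050/3600
Gini = 1 - Σpᵢ² = 1 - 3050/3600 = 0.1528

0.1528


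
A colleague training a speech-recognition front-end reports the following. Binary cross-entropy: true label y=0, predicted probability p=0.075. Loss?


BCE = -[y·ln(p) + (1-y)·ln(1-p)]
= -0 - 1·ln(1-0.075)
= -ln(0.925) = 0.078

0.078


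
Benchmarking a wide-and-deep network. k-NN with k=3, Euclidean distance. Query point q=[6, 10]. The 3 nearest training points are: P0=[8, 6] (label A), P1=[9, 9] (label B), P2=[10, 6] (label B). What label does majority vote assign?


d(q,P0) = 4.4721  (label A)
d(q,P1) = 3.1623  (label B)
d(q,P2) = 5.6569  (label B)
Votes: A=1, B=2
Majority → B

B
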